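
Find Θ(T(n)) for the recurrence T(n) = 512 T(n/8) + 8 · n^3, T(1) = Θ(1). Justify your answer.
T(n) = Θ(n^3 log n)

log_8 512 = 3, and f(n) = 8 · n^3 = Θ(n^(log_8 512)). This is Case 2 of the master theorem: T(n) = Θ(f(n) · log n) = Θ(n^3 log n).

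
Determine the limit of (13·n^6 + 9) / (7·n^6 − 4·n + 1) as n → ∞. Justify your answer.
lim = 13/7

For large n the leading n^6 terms dominate both numerator and denominator. Dividing top and bottom by n^6, every other term tends to 0, leaving 13/7.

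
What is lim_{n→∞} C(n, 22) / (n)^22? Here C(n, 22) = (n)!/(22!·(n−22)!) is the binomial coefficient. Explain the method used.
lim = 1/22! = 1/1124000727777607680000

With N = n → ∞: C(N, 22) / N^22 = [N(N−1)…(N−21)] / (22! · N^22) = (1/22!) · 1 · (1 − 1/n) · … · (1 − 21/n). Each factor → 1 as N → ∞, so the limit is 1/22! = 1/1124000727777607680000.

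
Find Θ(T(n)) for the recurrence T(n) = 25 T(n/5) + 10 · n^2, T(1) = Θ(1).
T(n) = Θ(n^2 log n)

log_5 25 = 2, and f(n) = 10 · n^2 = Θ(n^(log_5 25)). This is Case 2 of the master theorem: T(n) = Θ(f(n) · log n) = Θ(n^2 log n).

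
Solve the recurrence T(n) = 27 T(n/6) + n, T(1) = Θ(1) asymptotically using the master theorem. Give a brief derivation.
T(n) = Θ(n^(log_6 27))

Master theorem: compare f(n) = n to n^(log_6 27) where log_6 27 ≈ 1.839. Since 1 < log_6 27, we have f(n) = O(n^(log_6 27 − ε)) for some ε > 0 — Case 1. Hence T(n) = Θ(n^(log_6 27)).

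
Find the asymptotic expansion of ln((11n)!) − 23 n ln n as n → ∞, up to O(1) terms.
ln((11n)!) − 23 n ln n = −12 n ln n + 11(ln 11 − 1) n + (1/2) ln(2π·11n) + O(1/n)

Stirling: ln((11n)!) = 11n ln(11n) − 11n + (1/2) ln(2π·11n) + O(1/n).
Expand 11n ln(11n) = 11n (ln n + ln 11) = 11n ln n + 11n ln 11.
Subtract 23n ln n: leading term is (11 − 23) n ln n = −12 n ln n. The next term is 11n ln 11 − 11n = 11(ln 11 − 1) n. Then the (1/2) ln(2π·11n) correction.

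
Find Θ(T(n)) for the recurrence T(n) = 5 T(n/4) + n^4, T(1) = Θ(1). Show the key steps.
T(n) = Θ(n^4)

log_4 5 ≈ 1.161. f(n) = n^4 dominates n^(log_4 5) since 4 > 1.161, and the regularity condition a·f(n/b) = 5·(n/4)^4 = (5/256)·n^4 ≤ c·f(n) holds with c = 5/256 ≈ 0.0195 < 1. So this is Case 3: T(n) = Θ(f(n)) = Θ(n^4).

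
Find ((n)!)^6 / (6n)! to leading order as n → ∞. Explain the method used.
((n)!)^6/(6n)! ~ ((2π·n)^(5/2) / sqrt(6)) · 6^(−6·n)  →  0

Write N = n. Stirling: N! ~ sqrt(2π N)(N/e)^N and (6N)! ~ sqrt(2π·6N)·(6N/e)^(6N).
  (N!)^6/(6N)! ~ (2π N)^(6/2) (N/e)^(6N) / [sqrt(2π·6N) (6N/e)^(6N)]
     = (2π N)^(6/2) / sqrt(2π·6N) · (N/(6N))^(6N)
     = (2π N)^((6−1)/2) / sqrt(6) · 6^(−6N).
Since 6^6 > 1, the factor 6^(−6N) decays exponentially, so the ratio → 0. Substituting N = n gives the stated form.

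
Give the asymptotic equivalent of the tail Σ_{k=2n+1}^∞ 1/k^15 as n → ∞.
Σ_{k>2n} 1/k^15 ~ 1/(14 · (2n)^14)

Compare to the integral: ∫_{2n}^∞ x^(−15) dx = [−x^(−14)/14]_{2n}^∞ = 1/((15−1)·(2n)^14). Euler-Maclaurin then gives
  Σ_{k>2n} 1/k^15 = ∫_{2n}^∞ dx/x^15 − 1/(2·(2n)^15) + O(1/(2n)^16).
(Equivalently this is ζ(15) − Σ_{k≤2n} 1/k^15.)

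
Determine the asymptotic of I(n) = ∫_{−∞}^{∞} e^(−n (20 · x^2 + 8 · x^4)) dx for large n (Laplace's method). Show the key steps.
I(n) ~ sqrt(π/(20n))

φ(x) = 20 · x^2 + 8 · x^4 has its unique global minimum at x* = 0 (since φ'(x) = 40x + 32x^3 = 0 only at x = 0 for real x with both coefficients positive, and φ → ∞ as |x| → ∞). At x* = 0, φ(0) = 0 and φ''(0) = 40. Laplace's method then gives
  I(n) ~ sqrt(2π / (n · φ''(0))) · e^(−n φ(0)) = sqrt(2π / (40n)) = sqrt(π/(20n)).
The 8 · x^4 term contributes only at subleading order (an O(1/n) relative correction).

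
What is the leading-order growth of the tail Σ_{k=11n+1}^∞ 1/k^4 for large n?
Σ_{k>11n} 1/k^4 ~ 1/(3 · (11n)^3)

Compare to the integral: ∫_{11n}^∞ x^(−4) dx = [−x^(−3)/3]_{11n}^∞ = 1/((4−1)·(11n)^3). Euler-Maclaurin then gives
  Σ_{k>11n} 1/k^4 = ∫_{11n}^∞ dx/x^4 − 1/(2·(11n)^4) + O(1/(11n)^5).
(Equivalently this is ζ(4) − Σ_{k≤11n} 1/k^4.)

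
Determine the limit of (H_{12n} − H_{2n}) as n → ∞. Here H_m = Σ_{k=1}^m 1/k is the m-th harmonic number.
lim = ln(12/2) = ln 6

Euler-Maclaurin gives H_m = ln m + γ + 1/(2m) + O(1/m^2). The γ and O(1/m) terms cancel in the difference:
  H_{12n} − H_{2n} = ln(12n) − ln(2n) + O(1/n) = ln(12/2) + O(1/n).
Hence the limit is ln(12/2) = ln 6.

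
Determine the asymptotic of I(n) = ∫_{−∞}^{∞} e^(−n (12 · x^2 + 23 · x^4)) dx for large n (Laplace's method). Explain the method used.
I(n) ~ sqrt(π/(12n))

φ(x) = 12 · x^2 + 23 · x^4 has its unique global minimum at x* = 0 (since φ'(x) = 24x + 92x^3 = 0 only at x = 0 for real x with both coefficients positive, and φ → ∞ as |x| → ∞). At x* = 0, φ(0) = 0 and φ''(0) = 24. Laplace's method then gives
  I(n) ~ sqrt(2π / (n · φ''(0))) · e^(−n φ(0)) = sqrt(2π / (24n)) = sqrt(π/(12n)).
The 23 · x^4 term contributes only at subleading order (an O(1/n) relative correction).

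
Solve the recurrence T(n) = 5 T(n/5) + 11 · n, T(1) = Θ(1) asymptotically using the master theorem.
T(n) = Θ(n log n)

log_5 5 = 1, and f(n) = 11 · n = Θ(n^(log_5 5)). This is Case 2 of the master theorem: T(n) = Θ(f(n) · log n) = Θ(n log n).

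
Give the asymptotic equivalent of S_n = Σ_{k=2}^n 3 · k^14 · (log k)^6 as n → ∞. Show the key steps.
S_n ~ n^15 · (log n)^6 / 5

By integral comparison, S_n = ∫_1^n 3 · x^14 · (log x)^6 dx + O(n^14 · (log n)^6). For the integral, the leading term of ∫_1^n x^14 (log x)^6 dx is n^15/15 · (log n)^6 (by repeated integration by parts; each step lowers the log-exponent and produces a relatively O(1/log n) correction). Hence S_n ~ n^15 · (log n)^6 / 5.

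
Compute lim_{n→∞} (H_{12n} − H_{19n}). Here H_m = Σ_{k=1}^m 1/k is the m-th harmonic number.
lim = ln(12/19)

Euler-Maclaurin gives H_m = ln m + γ + 1/(2m) + O(1/m^2). The γ and O(1/m) terms cancel in the difference:
  H_{12n} − H_{19n} = ln(12n) − ln(19n) + O(1/n) = ln(12/19) + O(1/n).
Hence the limit is ln(12/19).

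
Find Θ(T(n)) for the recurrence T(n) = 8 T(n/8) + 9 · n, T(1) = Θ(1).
T(n) = Θ(n log n)

log_8 8 = 1, and f(n) = 9 · n = Θ(n^(log_8 8)). This is Case 2 of the master theorem: T(n) = Θ(f(n) · log n) = Θ(n log n).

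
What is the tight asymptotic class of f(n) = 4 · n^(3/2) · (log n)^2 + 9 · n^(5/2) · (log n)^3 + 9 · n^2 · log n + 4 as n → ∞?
f(n) ∈ Θ(n^(5/2) · (log n)^3)

Compare the terms by growth order. For large n, n^a · (log n)^b dominates n^a' · (log n)^b' iff a > a', or (a = a' and b > b'). Ranking the 4 terms shows the dominant one is 9 · n^(5/2) · (log n)^3. Hence f(n) ∈ Θ(n^(5/2) · (log n)^3).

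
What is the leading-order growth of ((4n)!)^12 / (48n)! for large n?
((4n)!)^12/(48n)! ~ ((2π·4n)^(11/2) / sqrt(12)) · 12^(−12·4n)  →  0

Write N = 4n. Stirling: N! ~ sqrt(2π N)(N/e)^N and (12N)! ~ sqrt(2π·12N)·(12N/e)^(12N).
  (N!)^12/(12N)! ~ (2π N)^(12/2) (N/e)^(12N) / [sqrt(2π·12N) (12N/e)^(12N)]
     = (2π N)^(12/2) / sqrt(2π·12N) · (N/(12N))^(12N)
     = (2π N)^((12−1)/2) / sqrt(12) · 12^(−12N).
Since 12^12 > 1, the factor 12^(−12N) decays exponentially, so the ratio → 0. Substituting N = 4n gives the stated form.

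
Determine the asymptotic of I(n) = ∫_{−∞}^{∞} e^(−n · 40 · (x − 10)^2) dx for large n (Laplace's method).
I(n) = sqrt(π/(40n))

Here φ(x) = 40 · (x − 10)^2 has its unique minimum at x* = 10 with φ(x*) = 0 and φ''(x*) = 80. Laplace's method gives
  I(n) ~ e^(−n φ(x*)) · sqrt(2π / (n · φ''(x*))) = sqrt(2π / (80n)) = sqrt(π/(40n)).
This is exact: substituting u = (x − 10)·sqrt(40n) gives I(n) = (1/sqrt(40n)) ∫_{−∞}^{∞} e^(−u^2) du = sqrt(π/(40n)).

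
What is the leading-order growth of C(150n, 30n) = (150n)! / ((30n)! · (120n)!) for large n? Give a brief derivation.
C(150n, 30n) ~ (3125/256)^(30n) · sqrt(5/(8π·30n))

Write N = 30n. Apply Stirling to each factorial:
  (5N)! ~ sqrt(2π·5N) · (5N/e)^(5N),
  N! ~ sqrt(2π N) · (N/e)^N,
  (4N)! ~ sqrt(2π·4N) · (4N/e)^(4N).
The exponential factors combine to (5N)^(5N) / (N^N · (4N)^(4N)) = 5^(5N)/4^(4N) = (5^5/4^4)^N = (3125/256)^N.
The square-root prefactors combine to sqrt(2π·5N) / (sqrt(2π N)·sqrt(2π·4N)) = sqrt(5 / (2π·4·N)) = sqrt(5/(8π·30n)).
Substituting N = 30n: C(150n, 30n) ~ (3125/256)^(30n) · sqrt(5/(8π·30n)).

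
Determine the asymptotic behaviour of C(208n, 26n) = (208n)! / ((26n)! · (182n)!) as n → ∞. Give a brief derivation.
C(208n, 26n) ~ (16777216/823543)^(26n) · sqrt(4/(7π·26n))

Write N = 26n. Apply Stirling to each factorial:
  (8N)! ~ sqrt(2π·8N) · (8N/e)^(8N),
  N! ~ sqrt(2π N) · (N/e)^N,
  (7N)! ~ sqrt(2π·7N) · (7N/e)^(7N).
The exponential factors combine to (8N)^(8N) / (N^N · (7N)^(7N)) = 8^(8N)/7^(7N) = (8^8/7^7)^N = (16777216/823543)^N.
The square-root prefactors combine to sqrt(2π·8N) / (sqrt(2π N)·sqrt(2π·7N)) = sqrt(8 / (2π·7·N)) = sqrt(4/(7π·26n)).
Substituting N = 26n: C(208n, 26n) ~ (16777216/823543)^(26n) · sqrt(4/(7π·26n)).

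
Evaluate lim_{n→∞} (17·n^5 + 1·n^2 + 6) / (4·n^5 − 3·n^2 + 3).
lim = 17/4

For large n the leading n^5 terms dominate both numerator and denominator. Dividing top and bottom by n^5, every other term tends to 0, leaving 17/4.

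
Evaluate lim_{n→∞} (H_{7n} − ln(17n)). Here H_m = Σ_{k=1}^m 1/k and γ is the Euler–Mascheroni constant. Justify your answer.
lim = ln(7/17) + γ

By Euler-Maclaurin, H_m = ln m + γ + O(1/m). So
  H_{7n} − ln(17n) = ln(7n) + γ − ln(17n) + O(1/n)
                       = ln(7/17) + γ + O(1/n).
Hence the limit is ln(7/17) + γ.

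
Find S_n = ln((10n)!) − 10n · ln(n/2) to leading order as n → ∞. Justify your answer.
S_n ~ 10n · (ln 20 − 1) + O(ln n)

Stirling: ln((10n)!) = 10n ln(10n) − 10n + O(ln n).
  S_n = 10n ln(10n) − 10n − 10n ln(n/2) + O(ln n)
      = 10n ln(10n) − 10n ln n + 10n ln 2 − 10n + O(ln n)
      = 10n ln 10 + 10n ln 2 − 10n + O(ln n)
      = 10n (ln 20 − 1) + O(ln n).
Numerically ln(20) − 1 ≈ 1.9957.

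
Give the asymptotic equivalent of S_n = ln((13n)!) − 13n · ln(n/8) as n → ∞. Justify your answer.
S_n ~ 13n · (ln 104 − 1) + O(ln n)

Stirling: ln((13n)!) = 13n ln(13n) − 13n + O(ln n).
  S_n = 13n ln(13n) − 13n − 13n ln(n/8) + O(ln n)
      = 13n ln(13n) − 13n ln n + 13n ln 8 − 13n + O(ln n)
      = 13n ln 13 + 13n ln 8 − 13n + O(ln n)
      = 13n (ln 104 − 1) + O(ln n).
Numerically ln(104) − 1 ≈ 3.6444.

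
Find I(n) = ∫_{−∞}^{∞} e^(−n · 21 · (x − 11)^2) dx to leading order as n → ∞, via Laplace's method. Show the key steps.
I(n) = sqrt(π/(21n))

Here φ(x) = 21 · (x − 11)^2 has its unique minimum at x* = 11 with φ(x*) = 0 and φ''(x*) = 42. Laplace's method gives
  I(n) ~ e^(−n φ(x*)) · sqrt(2π / (n · φ''(x*))) = sqrt(2π / (42n)) = sqrt(π/(21n)).
This is exact: substituting u = (x − 11)·sqrt(21n) gives I(n) = (1/sqrt(21n)) ∫_{−∞}^{∞} e^(−u^2) du = sqrt(π/(21n)).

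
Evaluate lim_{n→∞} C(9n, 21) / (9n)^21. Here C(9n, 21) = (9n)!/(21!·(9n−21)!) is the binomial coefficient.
lim = 1/21! = 1/51090942171709440000

With N = 9n → ∞: C(N, 21) / N^21 = [N(N−1)…(N−20)] / (21! · N^21) = (1/21!) · 1 · (1 − 1/(9n)) · … · (1 − 20/(9n)). Each factor → 1 as N → ∞, so the limit is 1/21! = 1/51090942171709440000.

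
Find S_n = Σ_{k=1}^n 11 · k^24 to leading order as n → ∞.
S_n ~ 11 · n^25 / 25

By integral comparison (Euler-Maclaurin), Σ_{k=1}^n 11 · k^24 = 11 · ∫_0^n x^24 dx + O(n^24) = 11 · n^25/25 + O(n^24). (Equivalently, Faulhaber's formula gives the same leading term.)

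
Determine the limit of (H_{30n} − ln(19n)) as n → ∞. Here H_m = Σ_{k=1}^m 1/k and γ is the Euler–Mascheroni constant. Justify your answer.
lim = ln(30/19) + γ

By Euler-Maclaurin, H_m = ln m + γ + O(1/m). So
  H_{30n} − ln(19n) = ln(30n) + γ − ln(19n) + O(1/n)
                       = ln(30/19) + γ + O(1/n).
Hence the limit is ln(30/19) + γ.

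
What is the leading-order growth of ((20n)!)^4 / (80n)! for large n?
((20n)!)^4/(80n)! ~ ((2π·20n)^(3/2) / 2) · 4^(−4·20n)  →  0

Write N = 20n. Stirling: N! ~ sqrt(2π N)(N/e)^N and (4N)! ~ sqrt(2π·4N)·(4N/e)^(4N).
  (N!)^4/(4N)! ~ (2π N)^(4/2) (N/e)^(4N) / [sqrt(2π·4N) (4N/e)^(4N)]
     = (2π N)^(4/2) / sqrt(2π·4N) · (N/(4N))^(4N)
     = (2π N)^((4−1)/2) / 2 · 4^(−4N).
Since 4^4 > 1, the factor 4^(−4N) decays exponentially, so the ratio → 0. Substituting N = 20n gives the stated form.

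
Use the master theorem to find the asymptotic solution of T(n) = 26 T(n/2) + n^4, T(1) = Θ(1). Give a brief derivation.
T(n) = Θ(n^(log_2 26))

Master theorem: compare f(n) = n^4 to n^(log_2 26) where log_2 26 ≈ 4.700. Since 4 < log_2 26, we have f(n) = O(n^(log_2 26 − ε)) for some ε > 0 — Case 1. Hence T(n) = Θ(n^(log_2 26)).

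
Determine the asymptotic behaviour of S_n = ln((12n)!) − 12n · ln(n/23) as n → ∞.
S_n ~ 12n · (ln 276 − 1) + O(ln n)

Stirling: ln((12n)!) = 12n ln(12n) − 12n + O(ln n).
  S_n = 12n ln(12n) − 12n − 12n ln(n/23) + O(ln n)
      = 12n ln(12n) − 12n ln n + 12n ln 23 − 12n + O(ln n)
      = 12n ln 12 + 12n ln 23 − 12n + O(ln n)
      = 12n (ln 276 − 1) + O(ln n).
Numerically ln(276) − 1 ≈ 4.6204.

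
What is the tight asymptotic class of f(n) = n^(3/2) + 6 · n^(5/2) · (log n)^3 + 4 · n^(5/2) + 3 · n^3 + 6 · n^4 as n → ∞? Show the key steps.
f(n) ∈ Θ(n^4)

Compare the terms by growth order. For large n, n^a · (log n)^b dominates n^a' · (log n)^b' iff a > a', or (a = a' and b > b'). Ranking the 5 terms shows the dominant one is 6 · n^4. Hence f(n) ∈ Θ(n^4).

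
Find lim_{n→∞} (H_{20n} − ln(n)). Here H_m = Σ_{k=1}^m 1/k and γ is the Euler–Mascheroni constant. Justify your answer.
lim = ln 20 + γ

By Euler-Maclaurin, H_m = ln m + γ + O(1/m). So
  H_{20n} − ln(n) = ln(20n) + γ − ln(n) + O(1/n)
                       = ln(20/1) + γ + O(1/n).
Hence the limit is ln(20/1) + γ.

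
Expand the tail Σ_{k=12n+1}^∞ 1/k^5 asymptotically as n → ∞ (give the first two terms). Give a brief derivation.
Σ_{k>12n} 1/k^5 = 1/(4 · (12n)^4) − 1/(2 · (12n)^5) + O(1/(12n)^6)

Compare to the integral: ∫_{12n}^∞ x^(−5) dx = [−x^(−4)/4]_{12n}^∞ = 1/((5−1)·(12n)^4). The Euler-Maclaurin correction adds −f(12n)/2 = −1/(2·(12n)^5). Euler-Maclaurin then gives
  Σ_{k>12n} 1/k^5 = ∫_{12n}^∞ dx/x^5 − 1/(2·(12n)^5) + O(1/(12n)^6).
(Equivalently this is ζ(5) − Σ_{k≤12n} 1/k^5.)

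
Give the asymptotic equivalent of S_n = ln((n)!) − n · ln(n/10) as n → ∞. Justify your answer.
S_n ~ n · (ln 10 − 1) + O(ln n)

Stirling: ln((n)!) = n ln(n) − n + O(ln n).
  S_n = n ln(n) − n − n ln(n/10) + O(ln n)
      = n ln(n) − n ln n + n ln 10 − n + O(ln n)
      = n ln 10 − n + O(ln n)
      = n (ln 10 − 1) + O(ln n).
Numerically ln(10) − 1 ≈ 1.3026.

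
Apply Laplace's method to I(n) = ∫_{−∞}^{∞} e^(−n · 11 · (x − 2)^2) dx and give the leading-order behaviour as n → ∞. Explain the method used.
I(n) = sqrt(π/(11n))

Here φ(x) = 11 · (x − 2)^2 has its unique minimum at x* = 2 with φ(x*) = 0 and φ''(x*) = 22. Laplace's method gives
  I(n) ~ e^(−n φ(x*)) · sqrt(2π / (n · φ''(x*))) = sqrt(2π / (22n)) = sqrt(π/(11n)).
This is exact: substituting u = (x − 2)·sqrt(11n) gives I(n) = (1/sqrt(11n)) ∫_{−∞}^{∞} e^(−u^2) du = sqrt(π/(11n)).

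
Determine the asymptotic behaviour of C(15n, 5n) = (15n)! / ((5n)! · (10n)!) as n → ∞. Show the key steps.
C(15n, 5n) ~ (27/4)^(5n) · sqrt(3/(4π·5n))

Write N = 5n. Apply Stirling to each factorial:
  (3N)! ~ sqrt(2π·3N) · (3N/e)^(3N),
  N! ~ sqrt(2π N) · (N/e)^N,
  (2N)! ~ sqrt(2π·2N) · (2N/e)^(2N).
The exponential factors combine to (3N)^(3N) / (N^N · (2N)^(2N)) = 3^(3N)/2^(2N) = (3^3/2^2)^N = (27/4)^N.
The square-root prefactors combine to sqrt(2π·3N) / (sqrt(2π N)·sqrt(2π·2N)) = sqrt(3 / (2π·2·N)) = sqrt(3/(4π·5n)).
Substituting N = 5n: C(15n, 5n) ~ (27/4)^(5n) · sqrt(3/(4π·5n)).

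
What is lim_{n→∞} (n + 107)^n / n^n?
lim = e^107

Rewrite as (1 + 107/n)^(n). By the standard limit (1 + x/n)^n → e^x, we have (1 + 107/n)^n → e^107, and raising to the 1st power gives e^107.
More precisely, ln[(1 + 107/n)^(n)] = n · ln(1 + 107/n) = n · (107/n + O(1/n^2)) = 107 + O(1/n) → 107.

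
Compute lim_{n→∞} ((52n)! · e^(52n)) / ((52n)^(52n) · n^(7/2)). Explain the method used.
lim = 0

Stirling: (52n)! ~ sqrt(2π·52n) · (52n/e)^(52n). Hence
  (52n)! · e^(52n) / (52n)^(52n) ~ sqrt(2π·52n).
Dividing by n^(7/2): sqrt(2π·52n) / n^(7/2) = sqrt(2π·52) · n^((1−7)/2), so the expression behaves like sqrt(2π·52) · n^((1−7)/2) → 0.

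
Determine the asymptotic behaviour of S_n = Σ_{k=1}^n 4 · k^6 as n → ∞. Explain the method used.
S_n ~ 4 · n^7 / 7

By integral comparison (Euler-Maclaurin), Σ_{k=1}^n 4 · k^6 = 4 · ∫_0^n x^6 dx + O(n^6) = 4 · n^7/7 + O(n^6). (Equivalently, Faulhaber's formula gives the same leading term.)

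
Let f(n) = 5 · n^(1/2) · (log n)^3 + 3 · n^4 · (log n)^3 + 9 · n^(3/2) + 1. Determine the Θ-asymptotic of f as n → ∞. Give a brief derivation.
f(n) ∈ Θ(n^4 · (log n)^3)

Compare the terms by growth order. For large n, n^a · (log n)^b dominates n^a' · (log n)^b' iff a > a', or (a = a' and b > b'). Ranking the 4 terms shows the dominant one is 3 · n^4 · (log n)^3. Hence f(n) ∈ Θ(n^4 · (log n)^3).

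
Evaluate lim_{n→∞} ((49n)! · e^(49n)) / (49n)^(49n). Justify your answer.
lim = ∞

Stirling: (49n)! ~ sqrt(2π·49n) · (49n/e)^(49n). Hence
  (49n)! · e^(49n) / (49n)^(49n) ~ sqrt(2π·49n) = sqrt(2π·49) · sqrt(n) → ∞.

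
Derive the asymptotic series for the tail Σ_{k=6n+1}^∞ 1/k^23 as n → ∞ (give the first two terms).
Σ_{k>6n} 1/k^23 = 1/(22 · (6n)^22) − 1/(2 · (6n)^23) + O(1/(6n)^24)

Compare to the integral: ∫_{6n}^∞ x^(−23) dx = [−x^(−22)/22]_{6n}^∞ = 1/((23−1)·(6n)^22). The Euler-Maclaurin correction adds −f(6n)/2 = −1/(2·(6n)^23). Euler-Maclaurin then gives
  Σ_{k>6n} 1/k^23 = ∫_{6n}^∞ dx/x^23 − 1/(2·(6n)^23) + O(1/(6n)^24).
(Equivalently this is ζ(23) − Σ_{k≤6n} 1/k^23.)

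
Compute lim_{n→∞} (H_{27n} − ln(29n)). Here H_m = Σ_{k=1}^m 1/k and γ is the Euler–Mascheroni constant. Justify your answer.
lim = ln(27/29) + γ

By Euler-Maclaurin, H_m = ln m + γ + O(1/m). So
  H_{27n} − ln(29n) = ln(27n) + γ − ln(29n) + O(1/n)
                       = ln(27/29) + γ + O(1/n).
Hence the limit is ln(27/29) + γ.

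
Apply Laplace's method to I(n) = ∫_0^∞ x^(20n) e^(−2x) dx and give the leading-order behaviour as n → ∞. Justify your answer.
I(n) ~ (sqrt(2π·20n) / 2) · (20n/(2e))^(20n)

Write the integrand as exp(20n ln x − 2x) and set f(x) = 20n ln x − 2x. Then f'(x) = 20n/x − 2 = 0 at x* = 20n/2, and f''(x*) = −20n/x*^2 = −2^2/(20n). Laplace's method (interior maximum) gives
  I(n) ~ e^(f(x*)) · sqrt(2π / |f''(x*)|)
        = exp(20n ln(20n/2) − 20n) · sqrt(2π · 20n / 2^2)
        = (20n/2)^(20n) e^(−20n) · sqrt(2π·20n) / 2
        = (sqrt(2π·20n) / 2) · (20n/(2e))^(20n).
This matches Γ(20n+1)/2^(20n+1) with Stirling applied to Γ.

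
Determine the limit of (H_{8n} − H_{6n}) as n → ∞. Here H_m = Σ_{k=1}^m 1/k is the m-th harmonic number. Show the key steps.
lim = ln(8/6) = ln(4/3)

Euler-Maclaurin gives H_m = ln m + γ + 1/(2m) + O(1/m^2). The γ and O(1/m) terms cancel in the difference:
  H_{8n} − H_{6n} = ln(8n) − ln(6n) + O(1/n) = ln(8/6) + O(1/n).
Hence the limit is ln(8/6) = ln(4/3).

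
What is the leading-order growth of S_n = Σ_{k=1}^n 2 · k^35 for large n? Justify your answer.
S_n ~ n^36 / 18

By integral comparison (Euler-Maclaurin), Σ_{k=1}^n 2 · k^35 = 2 · ∫_0^n x^35 dx + O(n^35) = 2 · n^36/36 = n^36 / 18 + O(n^35). (Equivalently, Faulhaber's formula gives the same leading term.)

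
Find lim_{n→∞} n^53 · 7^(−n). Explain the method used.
lim = 0

Exponentials with base > 1 dominate every fixed polynomial: for any fixed c, n^c / 7^n → 0 as n → ∞ (e.g. by the ratio test, or by writing 7^n = e^(n ln 7) and noting e^(n ln 7) / n^c → ∞). Hence n^53 · 7^(−n) = n^53 / 7^n → 0.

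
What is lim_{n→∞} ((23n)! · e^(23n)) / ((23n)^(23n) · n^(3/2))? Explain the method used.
lim = 0

Stirling: (23n)! ~ sqrt(2π·23n) · (23n/e)^(23n). Hence
  (23n)! · e^(23n) / (23n)^(23n) ~ sqrt(2π·23n).
Dividing by n^(3/2): sqrt(2π·23n) / n^(3/2) = sqrt(2π·23) · n^((1−3)/2), so the expression behaves like sqrt(2π·23) · n^((1−3)/2) → 0.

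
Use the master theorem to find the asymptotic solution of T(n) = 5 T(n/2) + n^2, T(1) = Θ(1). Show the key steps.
T(n) = Θ(n^(log_2 5))

Master theorem: compare f(n) = n^2 to n^(log_2 5) where log_2 5 ≈ 2.322. Since 2 < log_2 5, we have f(n) = O(n^(log_2 5 − ε)) for some ε > 0 — Case 1. Hence T(n) = Θ(n^(log_2 5)).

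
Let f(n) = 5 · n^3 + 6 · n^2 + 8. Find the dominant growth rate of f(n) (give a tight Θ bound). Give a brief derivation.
f(n) ∈ Θ(n^3)

Compare the terms by growth order. For large n, n^a · (log n)^b dominates n^a' · (log n)^b' iff a > a', or (a = a' and b > b'). Ranking the 3 terms shows the dominant one is 5 · n^3. Hence f(n) ∈ Θ(n^3).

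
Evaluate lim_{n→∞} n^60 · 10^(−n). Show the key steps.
lim = 0

Exponentials with base > 1 dominate every fixed polynomial: for any fixed c, n^c / 10^n → 0 as n → ∞ (e.g. by the ratio test, or by writing 10^n = e^(n ln 10) and noting e^(n ln 10) / n^c → ∞). Hence n^60 · 10^(−n) = n^60 / 10^n → 0.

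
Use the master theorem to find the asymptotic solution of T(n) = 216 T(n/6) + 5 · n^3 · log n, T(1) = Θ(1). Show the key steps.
T(n) = Θ(n^3 · (log n)^2)

Here log_6 216 = 3 and f(n) = 5 · n^3 · log n = Θ(n^(log_6 216) · (log n)^1). This is the extended Case 2 of the master theorem (f matches the critical exponent up to log factors), giving T(n) = Θ(n^(log_6 216) · (log n)^(1+1)) = Θ(n^3 · (log n)^2).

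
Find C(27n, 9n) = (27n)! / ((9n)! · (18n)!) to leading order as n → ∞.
C(27n, 9n) ~ (27/4)^(9n) · sqrt(3/(4π·9n))

Write N = 9n. Apply Stirling to each factorial:
  (3N)! ~ sqrt(2π·3N) · (3N/e)^(3N),
  N! ~ sqrt(2π N) · (N/e)^N,
  (2N)! ~ sqrt(2π·2N) · (2N/e)^(2N).
The exponential factors combine to (3N)^(3N) / (N^N · (2N)^(2N)) = 3^(3N)/2^(2N) = (3^3/2^2)^N = (27/4)^N.
The square-root prefactors combine to sqrt(2π·3N) / (sqrt(2π N)·sqrt(2π·2N)) = sqrt(3 / (2π·2·N)) = sqrt(3/(4π·9n)).
Substituting N = 9n: C(27n, 9n) ~ (27/4)^(9n) · sqrt(3/(4π·9n)).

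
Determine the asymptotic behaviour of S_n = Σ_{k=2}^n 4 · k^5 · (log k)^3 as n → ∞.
S_n ~ 2 · n^6 · (log n)^3 / 3

By integral comparison, S_n = ∫_1^n 4 · x^5 · (log x)^3 dx + O(n^5 · (log n)^3). For the integral, the leading term of ∫_1^n x^5 (log x)^3 dx is n^6/6 · (log n)^3 (by repeated integration by parts; each step lowers the log-exponent and produces a relatively O(1/log n) correction). Hence S_n ~ 2 · n^6 · (log n)^3 / 3.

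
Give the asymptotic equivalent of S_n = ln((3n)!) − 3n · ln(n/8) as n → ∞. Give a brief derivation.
S_n ~ 3n · (ln 24 − 1) + O(ln n)

Stirling: ln((3n)!) = 3n ln(3n) − 3n + O(ln n).
  S_n = 3n ln(3n) − 3n − 3n ln(n/8) + O(ln n)
      = 3n ln(3n) − 3n ln n + 3n ln 8 − 3n + O(ln n)
      = 3n ln 3 + 3n ln 8 − 3n + O(ln n)
      = 3n (ln 24 − 1) + O(ln n).
Numerically ln(24) − 1 ≈ 2.1781.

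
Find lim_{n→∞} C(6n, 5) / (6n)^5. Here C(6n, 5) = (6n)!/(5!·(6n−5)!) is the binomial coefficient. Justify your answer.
lim = 1/5! = 1/120

With N = 6n → ∞: C(N, 5) / N^5 = [N(N−1)…(N−4)] / (5! · N^5) = (1/5!) · 1 · (1 − 1/(6n)) · (1 − 2/(6n)) · (1 − 3/(6n)) · (1 − 4/(6n)). Each factor → 1 as N → ∞, so the limit is 1/5! = 1/120.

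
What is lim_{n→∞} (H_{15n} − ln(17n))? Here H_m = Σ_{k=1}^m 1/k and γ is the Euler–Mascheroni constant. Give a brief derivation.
lim = ln(15/17) + γ

By Euler-Maclaurin, H_m = ln m + γ + O(1/m). So
  H_{15n} − ln(17n) = ln(15n) + γ − ln(17n) + O(1/n)
                       = ln(15/17) + γ + O(1/n).
Hence the limit is ln(15/17) + γ.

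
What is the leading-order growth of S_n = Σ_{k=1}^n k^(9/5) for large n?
S_n ~ (5/14) · n^(14/5)

Integral comparison: Σ_{k=1}^n k^(9/5) = ∫_0^n x^(9/5) dx + O(n^(9/5)). The integral is n^(1 + 9/5) / (1 + 9/5) = n^((9+5)/5) / ((9+5)/5) = (5/14) · n^(14/5).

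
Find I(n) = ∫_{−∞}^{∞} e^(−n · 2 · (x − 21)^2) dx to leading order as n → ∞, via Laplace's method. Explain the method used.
I(n) = sqrt(π/(2n))

Here φ(x) = 2 · (x − 21)^2 has its unique minimum at x* = 21 with φ(x*) = 0 and φ''(x*) = 4. Laplace's method gives
  I(n) ~ e^(−n φ(x*)) · sqrt(2π / (n · φ''(x*))) = sqrt(2π / (4n)) = sqrt(π/(2n)).
This is exact: substituting u = (x − 21)·sqrt(2n) gives I(n) = (1/sqrt(2n)) ∫_{−∞}^{∞} e^(−u^2) du = sqrt(π/(2n)).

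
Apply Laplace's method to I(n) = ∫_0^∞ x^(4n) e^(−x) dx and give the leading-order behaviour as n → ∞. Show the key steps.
I(n) ~ sqrt(2π·4n) · (4n/e)^(4n)

Write the integrand as exp(4n ln x − x) and set f(x) = 4n ln x − x. Then f'(x) = 4n/x − 1 = 0 at x* = 4n, and f''(x*) = −4n/x*^2 = −1/(4n). Laplace's method (interior maximum) gives
  I(n) ~ e^(f(x*)) · sqrt(2π / |f''(x*)|)
        = exp(4n ln(4n) − 4n) · sqrt(2π · 4n)
        = (4n)^(4n) e^(−4n) · sqrt(2π·4n)
        = sqrt(2π·4n) · (4n/e)^(4n).
This matches Γ(4n+1) with Stirling applied to Γ.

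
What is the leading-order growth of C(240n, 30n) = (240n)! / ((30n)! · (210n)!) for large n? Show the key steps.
C(240n, 30n) ~ (16777216/823543)^(30n) · sqrt(4/(7π·30n))

Write N = 30n. Apply Stirling to each factorial:
  (8N)! ~ sqrt(2π·8N) · (8N/e)^(8N),
  N! ~ sqrt(2π N) · (N/e)^N,
  (7N)! ~ sqrt(2π·7N) · (7N/e)^(7N).
The exponential factors combine to (8N)^(8N) / (N^N · (7N)^(7N)) = 8^(8N)/7^(7N) = (8^8/7^7)^N = (16777216/823543)^N.
The square-root prefactors combine to sqrt(2π·8N) / (sqrt(2π N)·sqrt(2π·7N)) = sqrt(8 / (2π·7·N)) = sqrt(4/(7π·30n)).
Substituting N = 30n: C(240n, 30n) ~ (16777216/823543)^(30n) · sqrt(4/(7π·30n)).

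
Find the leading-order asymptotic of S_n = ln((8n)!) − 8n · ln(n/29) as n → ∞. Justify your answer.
S_n ~ 8n · (ln 232 − 1) + O(ln n)

Stirling: ln((8n)!) = 8n ln(8n) − 8n + O(ln n).
  S_n = 8n ln(8n) − 8n − 8n ln(n/29) + O(ln n)
      = 8n ln(8n) − 8n ln n + 8n ln 29 − 8n + O(ln n)
      = 8n ln 8 + 8n ln 29 − 8n + O(ln n)
      = 8n (ln 232 − 1) + O(ln n).
Numerically ln(232) − 1 ≈ 4.4467.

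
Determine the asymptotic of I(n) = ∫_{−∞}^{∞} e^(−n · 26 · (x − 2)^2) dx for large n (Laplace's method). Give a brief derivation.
I(n) = sqrt(π/(26n))

Here φ(x) = 26 · (x − 2)^2 has its unique minimum at x* = 2 with φ(x*) = 0 and φ''(x*) = 52. Laplace's method gives
  I(n) ~ e^(−n φ(x*)) · sqrt(2π / (n · φ''(x*))) = sqrt(2π / (52n)) = sqrt(π/(26n)).
This is exact: substituting u = (x − 2)·sqrt(26n) gives I(n) = (1/sqrt(26n)) ∫_{−∞}^{∞} e^(−u^2) du = sqrt(π/(26n)).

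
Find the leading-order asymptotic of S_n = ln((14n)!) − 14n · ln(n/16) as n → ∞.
S_n ~ 14n · (ln 224 − 1) + O(ln n)

Stirling: ln((14n)!) = 14n ln(14n) − 14n + O(ln n).
  S_n = 14n ln(14n) − 14n − 14n ln(n/16) + O(ln n)
      = 14n ln(14n) − 14n ln n + 14n ln 16 − 14n + O(ln n)
      = 14n ln 14 + 14n ln 16 − 14n + O(ln n)
      = 14n (ln 224 − 1) + O(ln n).
Numerically ln(224) − 1 ≈ 4.4116.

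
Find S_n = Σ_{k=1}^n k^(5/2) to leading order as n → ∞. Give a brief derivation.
S_n ~ (2/7) · n^(7/2)

Integral comparison: Σ_{k=1}^n k^(5/2) = ∫_0^n x^(5/2) dx + O(n^(5/2)). The integral is n^(1 + 5/2) / (1 + 5/2) = n^((5+2)/2) / ((5+2)/2) = (2/7) · n^(7/2).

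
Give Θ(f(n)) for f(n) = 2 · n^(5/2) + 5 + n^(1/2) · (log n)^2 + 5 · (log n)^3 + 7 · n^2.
f(n) ∈ Θ(n^(5/2))

Compare the terms by growth order. For large n, n^a · (log n)^b dominates n^a' · (log n)^b' iff a > a', or (a = a' and b > b'). Ranking the 5 terms shows the dominant one is 2 · n^(5/2). Hence f(n) ∈ Θ(n^(5/2)).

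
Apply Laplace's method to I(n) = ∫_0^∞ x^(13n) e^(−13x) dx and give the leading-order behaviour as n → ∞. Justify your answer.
I(n) ~ (sqrt(2π·13n) / 13) · (13n/(13e))^(13n)

Write the integrand as exp(13n ln x − 13x) and set f(x) = 13n ln x − 13x. Then f'(x) = 13n/x − 13 = 0 at x* = 13n/13, and f''(x*) = −13n/x*^2 = −13^2/(13n). Laplace's method (interior maximum) gives
  I(n) ~ e^(f(x*)) · sqrt(2π / |f''(x*)|)
        = exp(13n ln(13n/13) − 13n) · sqrt(2π · 13n / 13^2)
        = (13n/13)^(13n) e^(−13n) · sqrt(2π·13n) / 13
        = (sqrt(2π·13n) / 13) · (13n/(13e))^(13n).
This matches Γ(13n+1)/13^(13n+1) with Stirling applied to Γ.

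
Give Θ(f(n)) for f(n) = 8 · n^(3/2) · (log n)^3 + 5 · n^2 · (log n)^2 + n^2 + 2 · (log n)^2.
f(n) ∈ Θ(n^2 · (log n)^2)

Compare the terms by growth order. For large n, n^a · (log n)^b dominates n^a' · (log n)^b' iff a > a', or (a = a' and b > b'). Ranking the 4 terms shows the dominant one is 5 · n^2 · (log n)^2. Hence f(n) ∈ Θ(n^2 · (log n)^2).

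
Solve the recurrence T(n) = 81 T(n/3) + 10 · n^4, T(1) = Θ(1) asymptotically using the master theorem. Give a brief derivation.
T(n) = Θ(n^4 log n)

log_3 81 = 4, and f(n) = 10 · n^4 = Θ(n^(log_3 81)). This is Case 2 of the master theorem: T(n) = Θ(f(n) · log n) = Θ(n^4 log n).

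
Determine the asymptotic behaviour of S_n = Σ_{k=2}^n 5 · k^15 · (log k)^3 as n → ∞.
S_n ~ 5 · n^16 · (log n)^3 / 16

By integral comparison, S_n = ∫_1^n 5 · x^15 · (log x)^3 dx + O(n^15 · (log n)^3). For the integral, the leading term of ∫_1^n x^15 (log x)^3 dx is n^16/16 · (log n)^3 (by repeated integration by parts; each step lowers the log-exponent and produces a relatively O(1/log n) correction). Hence S_n ~ 5 · n^16 · (log n)^3 / 16.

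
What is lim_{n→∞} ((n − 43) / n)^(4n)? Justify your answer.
lim = e^(−172)

Rewrite as (1 − 43/n)^(4n). By the standard limit (1 + x/n)^n → e^x, we have (1 − 43/n)^n → e^(−43), and raising to the 4th power gives e^(−172).
More precisely, ln[(1 − 43/n)^(4n)] = 4n · ln(1 − 43/n) = 4n · (-43/n + O(1/n^2)) = -172 + O(1/n) → -172.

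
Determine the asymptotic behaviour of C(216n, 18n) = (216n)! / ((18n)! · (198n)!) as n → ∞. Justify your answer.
C(216n, 18n) ~ (8916100448256/285311670611)^(18n) · sqrt(6/(11π·18n))

Write N = 18n. Apply Stirling to each factorial:
  (12N)! ~ sqrt(2π·12N) · (12N/e)^(12N),
  N! ~ sqrt(2π N) · (N/e)^N,
  (11N)! ~ sqrt(2π·11N) · (11N/e)^(11N).
The exponential factors combine to (12N)^(12N) / (N^N · (11N)^(11N)) = 12^(12N)/11^(11N) = (12^12/11^11)^N = (8916100448256/285311670611)^N.
The square-root prefactors combine to sqrt(2π·12N) / (sqrt(2π N)·sqrt(2π·11N)) = sqrt(12 / (2π·11·N)) = sqrt(6/(11π·18n)).
Substituting N = 18n: C(216n, 18n) ~ (8916100448256/285311670611)^(18n) · sqrt(6/(11π·18n)).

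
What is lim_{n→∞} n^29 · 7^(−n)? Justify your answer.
lim = 0

Exponentials with base > 1 dominate every fixed polynomial: for any fixed c, n^c / 7^n → 0 as n → ∞ (e.g. by the ratio test, or by writing 7^n = e^(n ln 7) and noting e^(n ln 7) / n^c → ∞). Hence n^29 · 7^(−n) = n^29 / 7^n → 0.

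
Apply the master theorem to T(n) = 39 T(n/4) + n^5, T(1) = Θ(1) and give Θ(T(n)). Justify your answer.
T(n) = Θ(n^5)

log_4 39 ≈ 2.643. f(n) = n^5 dominates n^(log_4 39) since 5 > 2.643, and the regularity condition a·f(n/b) = 39·(n/4)^5 = (39/1024)·n^5 ≤ c·f(n) holds with c = 39/1024 ≈ 0.0381 < 1. So this is Case 3: T(n) = Θ(f(n)) = Θ(n^5).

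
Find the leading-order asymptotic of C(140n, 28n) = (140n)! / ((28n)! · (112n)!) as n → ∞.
C(140n, 28n) ~ (3125/256)^(28n) · sqrt(5/(8π·28n))

Write N = 28n. Apply Stirling to each factorial:
  (5N)! ~ sqrt(2π·5N) · (5N/e)^(5N),
  N! ~ sqrt(2π N) · (N/e)^N,
  (4N)! ~ sqrt(2π·4N) · (4N/e)^(4N).
The exponential factors combine to (5N)^(5N) / (N^N · (4N)^(4N)) = 5^(5N)/4^(4N) = (5^5/4^4)^N = (3125/256)^N.
The square-root prefactors combine to sqrt(2π·5N) / (sqrt(2π N)·sqrt(2π·4N)) = sqrt(5 / (2π·4·N)) = sqrt(5/(8π·28n)).
Substituting N = 28n: C(140n, 28n) ~ (3125/256)^(28n) · sqrt(5/(8π·28n)).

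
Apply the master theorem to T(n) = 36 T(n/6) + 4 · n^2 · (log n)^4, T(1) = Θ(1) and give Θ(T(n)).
T(n) = Θ(n^2 · (log n)^5)

Here log_6 36 = 2 and f(n) = 4 · n^2 · (log n)^4 = Θ(n^(log_6 36) · (log n)^4). This is the extended Case 2 of the master theorem (f matches the critical exponent up to log factors), giving T(n) = Θ(n^(log_6 36) · (log n)^(4+1)) = Θ(n^2 · (log n)^5).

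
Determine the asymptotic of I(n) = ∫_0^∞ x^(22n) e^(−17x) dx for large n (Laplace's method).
I(n) ~ (sqrt(2π·22n) / 17) · (22n/(17e))^(22n)

Write the integrand as exp(22n ln x − 17x) and set f(x) = 22n ln x − 17x. Then f'(x) = 22n/x − 17 = 0 at x* = 22n/17, and f''(x*) = −22n/x*^2 = −17^2/(22n). Laplace's method (interior maximum) gives
  I(n) ~ e^(f(x*)) · sqrt(2π / |f''(x*)|)
        = exp(22n ln(22n/17) − 22n) · sqrt(2π · 22n / 17^2)
        = (22n/17)^(22n) e^(−22n) · sqrt(2π·22n) / 17
        = (sqrt(2π·22n) / 17) · (22n/(17e))^(22n).
This matches Γ(22n+1)/17^(22n+1) with Stirling applied to Γ.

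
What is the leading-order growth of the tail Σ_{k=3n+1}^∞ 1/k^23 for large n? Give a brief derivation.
Σ_{k>3n} 1/k^23 ~ 1/(22 · (3n)^22)

Compare to the integral: ∫_{3n}^∞ x^(−23) dx = [−x^(−22)/22]_{3n}^∞ = 1/((23−1)·(3n)^22). Euler-Maclaurin then gives
  Σ_{k>3n} 1/k^23 = ∫_{3n}^∞ dx/x^23 − 1/(2·(3n)^23) + O(1/(3n)^24).
(Equivalently this is ζ(23) − Σ_{k≤3n} 1/k^23.)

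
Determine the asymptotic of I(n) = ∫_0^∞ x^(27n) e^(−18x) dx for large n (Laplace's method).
I(n) ~ (sqrt(2π·27n) / 18) · (27n/(18e))^(27n)

Write the integrand as exp(27n ln x − 18x) and set f(x) = 27n ln x − 18x. Then f'(x) = 27n/x − 18 = 0 at x* = 27n/18, and f''(x*) = −27n/x*^2 = −18^2/(27n). Laplace's method (interior maximum) gives
  I(n) ~ e^(f(x*)) · sqrt(2π / |f''(x*)|)
        = exp(27n ln(27n/18) − 27n) · sqrt(2π · 27n / 18^2)
        = (27n/18)^(27n) e^(−27n) · sqrt(2π·27n) / 18
        = (sqrt(2π·27n) / 18) · (27n/(18e))^(27n).
This matches Γ(27n+1)/18^(27n+1) with Stirling applied to Γ.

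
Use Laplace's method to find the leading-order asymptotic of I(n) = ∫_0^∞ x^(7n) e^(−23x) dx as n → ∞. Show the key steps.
I(n) ~ (sqrt(2π·7n) / 23) · (7n/(23e))^(7n)

Write the integrand as exp(7n ln x − 23x) and set f(x) = 7n ln x − 23x. Then f'(x) = 7n/x − 23 = 0 at x* = 7n/23, and f''(x*) = −7n/x*^2 = −23^2/(7n). Laplace's method (interior maximum) gives
  I(n) ~ e^(f(x*)) · sqrt(2π / |f''(x*)|)
        = exp(7n ln(7n/23) − 7n) · sqrt(2π · 7n / 23^2)
        = (7n/23)^(7n) e^(−7n) · sqrt(2π·7n) / 23
        = (sqrt(2π·7n) / 23) · (7n/(23e))^(7n).
This matches Γ(7n+1)/23^(7n+1) with Stirling applied to Γ.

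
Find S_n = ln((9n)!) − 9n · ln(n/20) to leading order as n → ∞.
S_n ~ 9n · (ln 180 − 1) + O(ln n)

Stirling: ln((9n)!) = 9n ln(9n) − 9n + O(ln n).
  S_n = 9n ln(9n) − 9n − 9n ln(n/20) + O(ln n)
      = 9n ln(9n) − 9n ln n + 9n ln 20 − 9n + O(ln n)
      = 9n ln 9 + 9n ln 20 − 9n + O(ln n)
      = 9n (ln 180 − 1) + O(ln n).
Numerically ln(180) − 1 ≈ 4.1930.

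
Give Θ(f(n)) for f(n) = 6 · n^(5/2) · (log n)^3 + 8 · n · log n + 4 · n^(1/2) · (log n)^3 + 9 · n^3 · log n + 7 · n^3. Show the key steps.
f(n) ∈ Θ(n^3 · log n)

Compare the terms by growth order. For large n, n^a · (log n)^b dominates n^a' · (log n)^b' iff a > a', or (a = a' and b > b'). Ranking the 5 terms shows the dominant one is 9 · n^3 · log n. Hence f(n) ∈ Θ(n^3 · log n).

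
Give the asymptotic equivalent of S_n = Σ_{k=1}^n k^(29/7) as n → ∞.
S_n ~ (7/36) · n^(36/7)

Integral comparison: Σ_{k=1}^n k^(29/7) = ∫_0^n x^(29/7) dx + O(n^(29/7)). The integral is n^(1 + 29/7) / (1 + 29/7) = n^((29+7)/7) / ((29+7)/7) = (7/36) · n^(36/7).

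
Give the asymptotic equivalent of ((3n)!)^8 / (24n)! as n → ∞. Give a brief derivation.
((3n)!)^8/(24n)! ~ ((2π·3n)^(7/2) / sqrt(8)) · 8^(−8·3n)  →  0

Write N = 3n. Stirling: N! ~ sqrt(2π N)(N/e)^N and (8N)! ~ sqrt(2π·8N)·(8N/e)^(8N).
  (N!)^8/(8N)! ~ (2π N)^(8/2) (N/e)^(8N) / [sqrt(2π·8N) (8N/e)^(8N)]
     = (2π N)^(8/2) / sqrt(2π·8N) · (N/(8N))^(8N)
     = (2π N)^((8−1)/2) / sqrt(8) · 8^(−8N).
Since 8^8 > 1, the factor 8^(−8N) decays exponentially, so the ratio → 0. Substituting N = 3n gives the stated form.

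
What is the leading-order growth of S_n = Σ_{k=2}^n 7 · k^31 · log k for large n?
S_n ~ 7 · n^32 log n / 32 − 7 · n^32 / 1024

By integral comparison, S_n = ∫_1^n 7 · x^31 · log x dx + O(n^31 · log n). For the integral, ∫ x^31 log x dx = n^32 log n / 32 − n^32/1024 (integration by parts). Hence S_n ~ 7 · n^32 log n / 32 − 7 · n^32 / 1024.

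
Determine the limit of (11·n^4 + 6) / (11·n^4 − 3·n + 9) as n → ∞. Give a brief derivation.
lim = 11/11 = 1

For large n the leading n^4 terms dominate both numerator and denominator. Dividing top and bottom by n^4, every other term tends to 0, leaving 11/11 = 1.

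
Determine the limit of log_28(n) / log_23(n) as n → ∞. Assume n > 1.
lim = ln(23) / ln(28) = log_28(23)

Change of base: log_28(n) = ln n / ln 28 and log_23(n) = ln n / ln 23. The ratio is (ln n / ln 28) · (ln 23 / ln n) = ln 23 / ln 28, a constant independent of n. So the limit is ln 23 / ln 28 = log_28(23).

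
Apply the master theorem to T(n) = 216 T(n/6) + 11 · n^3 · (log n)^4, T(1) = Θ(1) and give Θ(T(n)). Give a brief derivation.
T(n) = Θ(n^3 · (log n)^5)

Here log_6 216 = 3 and f(n) = 11 · n^3 · (log n)^4 = Θ(n^(log_6 216) · (log n)^4). This is the extended Case 2 of the master theorem (f matches the critical exponent up to log factors), giving T(n) = Θ(n^(log_6 216) · (log n)^(4+1)) = Θ(n^3 · (log n)^5).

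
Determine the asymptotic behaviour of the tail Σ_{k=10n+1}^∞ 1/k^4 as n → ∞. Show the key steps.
Σ_{k>10n} 1/k^4 ~ 1/(3 · (10n)^3)

Compare to the integral: ∫_{10n}^∞ x^(−4) dx = [−x^(−3)/3]_{10n}^∞ = 1/((4−1)·(10n)^3). Euler-Maclaurin then gives
  Σ_{k>10n} 1/k^4 = ∫_{10n}^∞ dx/x^4 − 1/(2·(10n)^4) + O(1/(10n)^5).
(Equivalently this is ζ(4) − Σ_{k≤10n} 1/k^4.)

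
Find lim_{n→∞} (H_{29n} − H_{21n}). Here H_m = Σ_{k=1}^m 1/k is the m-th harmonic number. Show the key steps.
lim = ln(29/21)

Euler-Maclaurin gives H_m = ln m + γ + 1/(2m) + O(1/m^2). The γ and O(1/m) terms cancel in the difference:
  H_{29n} − H_{21n} = ln(29n) − ln(21n) + O(1/n) = ln(29/21) + O(1/n).
Hence the limit is ln(29/21).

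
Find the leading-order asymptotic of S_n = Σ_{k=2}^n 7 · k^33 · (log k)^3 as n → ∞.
S_n ~ 7 · n^34 · (log n)^3 / 34

By integral comparison, S_n = ∫_1^n 7 · x^33 · (log x)^3 dx + O(n^33 · (log n)^3). For the integral, the leading term of ∫_1^n x^33 (log x)^3 dx is n^34/34 · (log n)^3 (by repeated integration by parts; each step lowers the log-exponent and produces a relatively O(1/log n) correction). Hence S_n ~ 7 · n^34 · (log n)^3 / 34.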